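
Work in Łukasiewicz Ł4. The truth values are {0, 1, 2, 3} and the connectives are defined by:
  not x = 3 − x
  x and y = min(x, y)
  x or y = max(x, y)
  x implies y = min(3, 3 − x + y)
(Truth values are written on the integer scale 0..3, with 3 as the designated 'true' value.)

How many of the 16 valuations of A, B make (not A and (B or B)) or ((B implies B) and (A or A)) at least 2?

12

A = 0, B = 0 ↦ 0  <
A = 0, B = 1 ↦ 1  <
A = 0, B = 2 ↦ 2  ≥
A = 0, B = 3 ↦ 3  ≥
A = 1, B = 0 ↦ 1  <
A = 1, B = 1 ↦ 1  <
A = 1, B = 2 ↦ 2  ≥
A = 1, B = 3 ↦ 2  ≥
A = 2, B = 0 ↦ 2  ≥
A = 2, B = 1 ↦ 2  ≥
A = 2, B = 2 ↦ 2  ≥
A = 2, B = 3 ↦ 2  ≥
A = 3, B = 0 ↦ 3  ≥
A = 3, B = 1 ↦ 3  ≥
A = 3, B = 2 ↦ 3  ≥
A = 3, B = 3 ↦ 3  ≥
So 12 of the 16 assignments meet the threshold.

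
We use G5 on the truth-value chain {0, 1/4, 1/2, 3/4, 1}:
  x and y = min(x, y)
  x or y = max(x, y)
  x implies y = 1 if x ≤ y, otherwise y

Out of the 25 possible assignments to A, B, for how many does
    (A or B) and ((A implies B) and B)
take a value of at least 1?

5

value 1: 5 assignments (counts)
value 3/4: 5 assignments
value 1/2: 5 assignments
value 1/4: 5 assignments
value 0: 5 assignments
So 5 of the 25 assignments meet the threshold.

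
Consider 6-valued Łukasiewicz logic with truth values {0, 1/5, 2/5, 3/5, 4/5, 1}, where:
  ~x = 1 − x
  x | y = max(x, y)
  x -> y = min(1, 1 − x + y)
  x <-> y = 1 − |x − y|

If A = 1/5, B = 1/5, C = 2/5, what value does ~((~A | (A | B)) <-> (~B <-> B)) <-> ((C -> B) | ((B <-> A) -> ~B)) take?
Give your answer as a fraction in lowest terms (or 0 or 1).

~A = ~1/5 = 4/5
A | B = 1/5 | 1/5 = 1/5
~A | (A | B) = 4/5 | 1/5 = 4/5
~B = ~1/5 = 4/5
~B <-> B = 4/5 <-> 1/5 = 2/5
(~A | (A | B)) <-> (~B <-> B) = 4/5 <-> 2/5 = 3/5
~((~A | (A | B)) <-> (~B <-> B)) = ~3/5 = 2/5
C -> B = 2/5 -> 1/5 = 4/5
B <-> A = 1/5 <-> 1/5 = 1
~B = ~1/5 = 4/5
(B <-> A) -> ~B = 1 -> 4/5 = 4/5
(C -> B) | ((B <-> A) -> ~B) = 4/5 | 4/5 = 4/5
~((~A | (A | B)) <-> (~B <-> B)) <-> ((C -> B) | ((B <-> A) -> ~B)) = 2/5 <-> 4/5 = 3/5

3/5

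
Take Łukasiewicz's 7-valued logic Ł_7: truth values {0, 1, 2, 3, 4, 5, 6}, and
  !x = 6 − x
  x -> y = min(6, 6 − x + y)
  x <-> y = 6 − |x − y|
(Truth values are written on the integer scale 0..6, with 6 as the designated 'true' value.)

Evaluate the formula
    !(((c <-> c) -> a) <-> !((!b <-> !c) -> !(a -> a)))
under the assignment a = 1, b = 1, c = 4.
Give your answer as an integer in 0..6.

2

c <-> c = 4 <-> 4 = 6
(c <-> c) -> a = 6 -> 1 = 1
!b = !1 = 5
!c = !4 = 2
!b <-> !c = 5 <-> 2 = 3
a -> a = 1 -> 1 = 6
!(a -> a) = !6 = 0
(!b <-> !c) -> !(a -> a) = 3 -> 0 = 3
!((!b <-> !c) -> !(a -> a)) = !3 = 3
((c <-> c) -> a) <-> !((!b <-> !c) -> !(a -> a)) = 1 <-> 3 = 4
!(((c <-> c) -> a) <-> !((!b <-> !c) -> !(a -> a))) = !4 = 2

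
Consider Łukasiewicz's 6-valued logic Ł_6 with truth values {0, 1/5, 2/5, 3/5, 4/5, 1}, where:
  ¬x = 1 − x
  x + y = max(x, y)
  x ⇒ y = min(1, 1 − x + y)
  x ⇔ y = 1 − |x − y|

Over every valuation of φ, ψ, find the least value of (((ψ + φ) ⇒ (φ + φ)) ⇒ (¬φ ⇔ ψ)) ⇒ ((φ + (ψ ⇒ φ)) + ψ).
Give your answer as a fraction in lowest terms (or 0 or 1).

Take φ = 0, ψ = 3/5:
ψ + φ = 3/5 + 0 = 3/5
φ + φ = 0 + 0 = 0
(ψ + φ) ⇒ (φ + φ) = 3/5 ⇒ 0 = 2/5
¬φ = ¬0 = 1
¬φ ⇔ ψ = 1 ⇔ 3/5 = 3/5
((ψ + φ) ⇒ (φ + φ)) ⇒ (¬φ ⇔ ψ) = 2/5 ⇒ 3/5 = 1
ψ ⇒ φ = 3/5 ⇒ 0 = 2/5
φ + (ψ ⇒ φ) = 0 + 2/5 = 2/5
(φ + (ψ ⇒ φ)) + ψ = 2/5 + 3/5 = 3/5
(((ψ + φ) ⇒ (φ + φ)) ⇒ (¬φ ⇔ ψ)) ⇒ ((φ + (ψ ⇒ φ)) + ψ) = 1 ⇒ 3/5 = 3/5
No assignment yields a value below 3/5, so this is the minimum.

3/5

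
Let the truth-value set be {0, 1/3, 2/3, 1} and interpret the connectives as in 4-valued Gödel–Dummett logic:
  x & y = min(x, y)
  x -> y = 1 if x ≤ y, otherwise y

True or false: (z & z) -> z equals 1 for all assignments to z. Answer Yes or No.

z = 0 ↦ 1
z = 1/3 ↦ 1
z = 2/3 ↦ 1
z = 1 ↦ 1
Every assignment gives a value ≥ 1.

Yes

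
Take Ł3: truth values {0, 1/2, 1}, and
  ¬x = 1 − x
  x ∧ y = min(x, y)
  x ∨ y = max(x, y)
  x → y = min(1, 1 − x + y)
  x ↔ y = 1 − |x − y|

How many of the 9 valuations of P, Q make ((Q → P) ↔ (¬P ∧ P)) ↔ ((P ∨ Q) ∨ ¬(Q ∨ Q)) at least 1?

P = 0, Q = 0 ↦ 0  <
P = 0, Q = 1/2 ↦ 1  ≥
P = 0, Q = 1 ↦ 1  ≥
P = 1/2, Q = 0 ↦ 1/2  <
P = 1/2, Q = 1/2 ↦ 1  ≥
P = 1/2, Q = 1 ↦ 1  ≥
P = 1, Q = 0 ↦ 0  <
P = 1, Q = 1/2 ↦ 0  <
P = 1, Q = 1 ↦ 0  <
So 4 of the 9 assignments meet the threshold.

4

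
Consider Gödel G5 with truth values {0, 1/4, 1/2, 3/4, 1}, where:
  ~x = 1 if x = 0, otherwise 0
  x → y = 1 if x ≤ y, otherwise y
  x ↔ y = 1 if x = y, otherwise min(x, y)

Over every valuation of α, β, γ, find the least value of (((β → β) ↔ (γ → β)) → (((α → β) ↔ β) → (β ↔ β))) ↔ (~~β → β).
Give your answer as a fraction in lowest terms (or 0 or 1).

1/4

Take α = 0, β = 1/4, γ = 0:
β → β = 1/4 → 1/4 = 1
γ → β = 0 → 1/4 = 1
(β → β) ↔ (γ → β) = 1 ↔ 1 = 1
α → β = 0 → 1/4 = 1
(α → β) ↔ β = 1 ↔ 1/4 = 1/4
β ↔ β = 1/4 ↔ 1/4 = 1
((α → β) ↔ β) → (β ↔ β) = 1/4 → 1 = 1
((β → β) ↔ (γ → β)) → (((α → β) ↔ β) → (β ↔ β)) = 1 → 1 = 1
~β = ~1/4 = 0
~~β = ~0 = 1
~~β → β = 1 → 1/4 = 1/4
(((β → β) ↔ (γ → β)) → (((α → β) ↔ β) → (β ↔ β))) ↔ (~~β → β) = 1 ↔ 1/4 = 1/4
No assignment yields a value below 1/4, so this is the minimum.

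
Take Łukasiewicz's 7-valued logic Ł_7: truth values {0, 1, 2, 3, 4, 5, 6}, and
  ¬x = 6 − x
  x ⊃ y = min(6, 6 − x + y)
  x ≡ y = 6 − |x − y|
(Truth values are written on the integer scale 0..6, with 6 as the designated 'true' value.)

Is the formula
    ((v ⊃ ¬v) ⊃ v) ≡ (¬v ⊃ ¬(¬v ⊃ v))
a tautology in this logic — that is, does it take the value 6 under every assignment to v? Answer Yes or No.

Counterexample: take v = 0.
¬v = ¬0 = 6
v ⊃ ¬v = 0 ⊃ 6 = 6
(v ⊃ ¬v) ⊃ v = 6 ⊃ 0 = 0
¬v = ¬0 = 6
¬v = ¬0 = 6
¬v ⊃ v = 6 ⊃ 0 = 0
¬(¬v ⊃ v) = ¬0 = 6
¬v ⊃ ¬(¬v ⊃ v) = 6 ⊃ 6 = 6
((v ⊃ ¬v) ⊃ v) ≡ (¬v ⊃ ¬(¬v ⊃ v)) = 0 ≡ 6 = 0
This gives 0 ≠ 6.

No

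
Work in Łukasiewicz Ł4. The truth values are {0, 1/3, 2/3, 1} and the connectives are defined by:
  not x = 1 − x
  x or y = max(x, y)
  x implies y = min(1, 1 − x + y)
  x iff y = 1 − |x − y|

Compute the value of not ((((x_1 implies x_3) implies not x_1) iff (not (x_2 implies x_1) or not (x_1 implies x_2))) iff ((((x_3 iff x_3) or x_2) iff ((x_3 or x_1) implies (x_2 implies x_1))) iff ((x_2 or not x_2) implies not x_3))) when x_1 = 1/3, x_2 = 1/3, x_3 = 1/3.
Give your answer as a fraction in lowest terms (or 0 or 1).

x_1 implies x_3 = 1/3 implies 1/3 = 1
not x_1 = not 1/3 = 2/3
(x_1 implies x_3) implies not x_1 = 1 implies 2/3 = 2/3
x_2 implies x_1 = 1/3 implies 1/3 = 1
not (x_2 implies x_1) = not 1 = 0
x_1 implies x_2 = 1/3 implies 1/3 = 1
not (x_1 implies x_2) = not 1 = 0
not (x_2 implies x_1) or not (x_1 implies x_2) = 0 or 0 = 0
((x_1 implies x_3) implies not x_1) iff (not (x_2 implies x_1) or not (x_1 implies x_2)) = 2/3 iff 0 = 1/3
x_3 iff x_3 = 1/3 iff 1/3 = 1
(x_3 iff x_3) or x_2 = 1 or 1/3 = 1
x_3 or x_1 = 1/3 or 1/3 = 1/3
x_2 implies x_1 = 1/3 implies 1/3 = 1
(x_3 or x_1) implies (x_2 implies x_1) = 1/3 implies 1 = 1
((x_3 iff x_3) or x_2) iff ((x_3 or x_1) implies (x_2 implies x_1)) = 1 iff 1 = 1
not x_2 = not 1/3 = 2/3
x_2 or not x_2 = 1/3 or 2/3 = 2/3
not x_3 = not 1/3 = 2/3
(x_2 or not x_2) implies not x_3 = 2/3 implies 2/3 = 1
(((x_3 iff x_3) or x_2) iff ((x_3 or x_1) implies (x_2 implies x_1))) iff ((x_2 or not x_2) implies not x_3) = 1 iff 1 = 1
(((x_1 implies x_3) implies not x_1) iff (not (x_2 implies x_1) or not (x_1 implies x_2))) iff ((((x_3 iff x_3) or x_2) iff ((x_3 or x_1) implies (x_2 implies x_1))) iff ((x_2 or not x_2) implies not x_3)) = 1/3 iff 1 = 1/3
not ((((x_1 implies x_3) implies not x_1) iff (not (x_2 implies x_1) or not (x_1 implies x_2))) iff ((((x_3 iff x_3) or x_2) iff ((x_3 or x_1) implies (x_2 implies x_1))) iff ((x_2 or not x_2) implies not x_3))) = not 1/3 = 2/3

2/3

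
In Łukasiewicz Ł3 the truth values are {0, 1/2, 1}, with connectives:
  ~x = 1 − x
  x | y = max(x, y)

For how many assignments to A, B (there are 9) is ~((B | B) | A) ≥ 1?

A = 0, B = 0 ↦ 1  ≥
A = 0, B = 1/2 ↦ 1/2  <
A = 0, B = 1 ↦ 0  <
A = 1/2, B = 0 ↦ 1/2  <
A = 1/2, B = 1/2 ↦ 1/2  <
A = 1/2, B = 1 ↦ 0  <
A = 1, B = 0 ↦ 0  <
A = 1, B = 1/2 ↦ 0  <
A = 1, B = 1 ↦ 0  <
So 1 of the 9 assignments meets the threshold.

1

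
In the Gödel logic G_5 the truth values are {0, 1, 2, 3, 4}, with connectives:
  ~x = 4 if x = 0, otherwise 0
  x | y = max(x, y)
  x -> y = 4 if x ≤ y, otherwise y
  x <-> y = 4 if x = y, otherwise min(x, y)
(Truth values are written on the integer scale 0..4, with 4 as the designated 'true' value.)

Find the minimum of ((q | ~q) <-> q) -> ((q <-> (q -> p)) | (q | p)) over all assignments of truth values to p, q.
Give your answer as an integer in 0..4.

Take p = 0, q = 1:
~q = ~1 = 0
q | ~q = 1 | 0 = 1
(q | ~q) <-> q = 1 <-> 1 = 4
q -> p = 1 -> 0 = 0
q <-> (q -> p) = 1 <-> 0 = 0
q | p = 1 | 0 = 1
(q <-> (q -> p)) | (q | p) = 0 | 1 = 1
((q | ~q) <-> q) -> ((q <-> (q -> p)) | (q | p)) = 4 -> 1 = 1
No assignment yields a value below 1, so this is the minimum.

1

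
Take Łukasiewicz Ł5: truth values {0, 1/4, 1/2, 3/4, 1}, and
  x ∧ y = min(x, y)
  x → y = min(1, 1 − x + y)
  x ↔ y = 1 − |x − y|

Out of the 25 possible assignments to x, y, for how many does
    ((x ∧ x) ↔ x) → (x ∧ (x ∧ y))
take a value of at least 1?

value 1: 1 assignment (counts)
value 3/4: 3 assignments
value 1/2: 5 assignments
value 1/4: 7 assignments
value 0: 9 assignments
So 1 of the 25 assignments meets the threshold.

1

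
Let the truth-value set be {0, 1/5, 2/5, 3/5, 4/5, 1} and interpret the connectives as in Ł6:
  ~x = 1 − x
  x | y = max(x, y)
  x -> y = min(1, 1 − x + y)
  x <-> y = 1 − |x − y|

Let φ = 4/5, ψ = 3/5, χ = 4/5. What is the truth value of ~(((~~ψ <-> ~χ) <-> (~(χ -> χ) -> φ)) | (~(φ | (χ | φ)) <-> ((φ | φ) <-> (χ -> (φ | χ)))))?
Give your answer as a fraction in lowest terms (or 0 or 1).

~ψ = ~3/5 = 2/5
~~ψ = ~2/5 = 3/5
~χ = ~4/5 = 1/5
~~ψ <-> ~χ = 3/5 <-> 1/5 = 3/5
χ -> χ = 4/5 -> 4/5 = 1
~(χ -> χ) = ~1 = 0
~(χ -> χ) -> φ = 0 -> 4/5 = 1
(~~ψ <-> ~χ) <-> (~(χ -> χ) -> φ) = 3/5 <-> 1 = 3/5
χ | φ = 4/5 | 4/5 = 4/5
φ | (χ | φ) = 4/5 | 4/5 = 4/5
~(φ | (χ | φ)) = ~4/5 = 1/5
φ | φ = 4/5 | 4/5 = 4/5
φ | χ = 4/5 | 4/5 = 4/5
χ -> (φ | χ) = 4/5 -> 4/5 = 1
(φ | φ) <-> (χ -> (φ | χ)) = 4/5 <-> 1 = 4/5
~(φ | (χ | φ)) <-> ((φ | φ) <-> (χ -> (φ | χ))) = 1/5 <-> 4/5 = 2/5
((~~ψ <-> ~χ) <-> (~(χ -> χ) -> φ)) | (~(φ | (χ | φ)) <-> ((φ | φ) <-> (χ -> (φ | χ)))) = 3/5 | 2/5 = 3/5
~(((~~ψ <-> ~χ) <-> (~(χ -> χ) -> φ)) | (~(φ | (χ | φ)) <-> ((φ | φ) <-> (χ -> (φ | χ))))) = ~3/5 = 2/5

2/5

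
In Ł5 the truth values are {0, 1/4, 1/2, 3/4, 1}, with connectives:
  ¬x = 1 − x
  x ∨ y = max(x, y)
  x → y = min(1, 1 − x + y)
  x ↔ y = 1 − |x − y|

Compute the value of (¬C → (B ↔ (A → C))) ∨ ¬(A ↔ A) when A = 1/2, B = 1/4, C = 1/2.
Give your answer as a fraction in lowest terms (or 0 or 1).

3/4

¬C = ¬1/2 = 1/2
A → C = 1/2 → 1/2 = 1
B ↔ (A → C) = 1/4 ↔ 1 = 1/4
¬C → (B ↔ (A → C)) = 1/2 → 1/4 = 3/4
A ↔ A = 1/2 ↔ 1/2 = 1
¬(A ↔ A) = ¬1 = 0
(¬C → (B ↔ (A → C))) ∨ ¬(A ↔ A) = 3/4 ∨ 0 = 3/4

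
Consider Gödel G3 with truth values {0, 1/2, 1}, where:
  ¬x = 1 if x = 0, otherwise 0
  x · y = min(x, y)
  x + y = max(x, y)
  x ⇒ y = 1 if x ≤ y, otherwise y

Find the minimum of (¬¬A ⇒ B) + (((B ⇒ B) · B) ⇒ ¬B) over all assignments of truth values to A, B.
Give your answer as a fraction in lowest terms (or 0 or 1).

Take A = 1/2, B = 1/2:
¬A = ¬1/2 = 0
¬¬A = ¬0 = 1
¬¬A ⇒ B = 1 ⇒ 1/2 = 1/2
B ⇒ B = 1/2 ⇒ 1/2 = 1
(B ⇒ B) · B = 1 · 1/2 = 1/2
¬B = ¬1/2 = 0
((B ⇒ B) · B) ⇒ ¬B = 1/2 ⇒ 0 = 0
(¬¬A ⇒ B) + (((B ⇒ B) · B) ⇒ ¬B) = 1/2 + 0 = 1/2
No assignment yields a value below 1/2, so this is the minimum.

1/2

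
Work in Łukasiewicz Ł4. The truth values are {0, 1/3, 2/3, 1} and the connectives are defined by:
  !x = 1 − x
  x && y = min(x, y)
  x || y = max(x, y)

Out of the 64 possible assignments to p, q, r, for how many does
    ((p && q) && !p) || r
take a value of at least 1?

16

value 1: 16 assignments (counts)
value 2/3: 16 assignments
value 1/3: 22 assignments
value 0: 10 assignments
So 16 of the 64 assignments meet the threshold.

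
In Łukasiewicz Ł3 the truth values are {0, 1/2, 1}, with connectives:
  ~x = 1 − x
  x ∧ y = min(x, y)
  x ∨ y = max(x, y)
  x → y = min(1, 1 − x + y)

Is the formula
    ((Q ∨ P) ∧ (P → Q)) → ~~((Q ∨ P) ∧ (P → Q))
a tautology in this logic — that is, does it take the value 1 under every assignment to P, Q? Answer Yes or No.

Yes

P = 0, Q = 0 ↦ 1
P = 0, Q = 1/2 ↦ 1
P = 0, Q = 1 ↦ 1
P = 1/2, Q = 0 ↦ 1
P = 1/2, Q = 1/2 ↦ 1
P = 1/2, Q = 1 ↦ 1
P = 1, Q = 0 ↦ 1
P = 1, Q = 1/2 ↦ 1
P = 1, Q = 1 ↦ 1
Every assignment gives a value ≥ 1.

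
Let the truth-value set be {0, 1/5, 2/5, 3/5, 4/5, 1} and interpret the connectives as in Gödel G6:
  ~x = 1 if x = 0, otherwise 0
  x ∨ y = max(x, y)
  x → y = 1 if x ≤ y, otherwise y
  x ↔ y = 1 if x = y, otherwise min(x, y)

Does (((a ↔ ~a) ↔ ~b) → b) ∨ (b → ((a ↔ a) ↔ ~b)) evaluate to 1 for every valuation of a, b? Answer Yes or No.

No

Counterexample: take a = 0, b = 1/5.
~a = ~0 = 1
a ↔ ~a = 0 ↔ 1 = 0
~b = ~1/5 = 0
(a ↔ ~a) ↔ ~b = 0 ↔ 0 = 1
((a ↔ ~a) ↔ ~b) → b = 1 → 1/5 = 1/5
a ↔ a = 0 ↔ 0 = 1
~b = ~1/5 = 0
(a ↔ a) ↔ ~b = 1 ↔ 0 = 0
b → ((a ↔ a) ↔ ~b) = 1/5 → 0 = 0
(((a ↔ ~a) ↔ ~b) → b) ∨ (b → ((a ↔ a) ↔ ~b)) = 1/5 ∨ 0 = 1/5
This gives 1/5 ≠ 1.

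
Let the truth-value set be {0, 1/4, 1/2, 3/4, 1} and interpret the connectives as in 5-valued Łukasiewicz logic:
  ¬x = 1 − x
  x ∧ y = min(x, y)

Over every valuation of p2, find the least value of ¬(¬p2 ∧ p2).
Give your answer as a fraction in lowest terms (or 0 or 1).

Take p2 = 1/2:
¬p2 = ¬1/2 = 1/2
¬p2 ∧ p2 = 1/2 ∧ 1/2 = 1/2
¬(¬p2 ∧ p2) = ¬1/2 = 1/2
No assignment yields a value below 1/2, so this is the minimum.

1/2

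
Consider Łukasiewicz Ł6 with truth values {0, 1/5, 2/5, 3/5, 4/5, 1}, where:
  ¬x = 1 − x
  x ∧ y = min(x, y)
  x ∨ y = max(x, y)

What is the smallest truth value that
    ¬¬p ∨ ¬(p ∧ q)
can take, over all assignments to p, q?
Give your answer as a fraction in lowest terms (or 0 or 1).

3/5

Take p = 2/5, q = 2/5:
¬p = ¬2/5 = 3/5
¬¬p = ¬3/5 = 2/5
p ∧ q = 2/5 ∧ 2/5 = 2/5
¬(p ∧ q) = ¬2/5 = 3/5
¬¬p ∨ ¬(p ∧ q) = 2/5 ∨ 3/5 = 3/5
No assignment yields a value below 3/5, so this is the minimum.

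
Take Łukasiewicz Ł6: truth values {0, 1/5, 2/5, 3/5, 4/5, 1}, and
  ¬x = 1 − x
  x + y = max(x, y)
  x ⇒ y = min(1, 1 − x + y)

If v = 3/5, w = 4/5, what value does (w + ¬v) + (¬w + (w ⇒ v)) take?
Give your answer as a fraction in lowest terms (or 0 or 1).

¬v = ¬3/5 = 2/5
w + ¬v = 4/5 + 2/5 = 4/5
¬w = ¬4/5 = 1/5
w ⇒ v = 4/5 ⇒ 3/5 = 4/5
¬w + (w ⇒ v) = 1/5 + 4/5 = 4/5
(w + ¬v) + (¬w + (w ⇒ v)) = 4/5 + 4/5 = 4/5

4/5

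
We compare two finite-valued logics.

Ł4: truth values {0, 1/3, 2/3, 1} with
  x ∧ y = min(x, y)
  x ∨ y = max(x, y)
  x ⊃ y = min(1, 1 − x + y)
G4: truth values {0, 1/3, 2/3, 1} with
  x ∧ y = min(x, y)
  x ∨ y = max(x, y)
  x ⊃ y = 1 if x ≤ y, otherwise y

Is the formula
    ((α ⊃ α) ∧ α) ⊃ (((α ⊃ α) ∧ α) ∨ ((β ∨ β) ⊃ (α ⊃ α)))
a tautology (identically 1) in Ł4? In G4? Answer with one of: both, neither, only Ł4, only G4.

both

In Ł4: every assignment gives 1 — tautology.
In G4: every assignment gives 1 — tautology.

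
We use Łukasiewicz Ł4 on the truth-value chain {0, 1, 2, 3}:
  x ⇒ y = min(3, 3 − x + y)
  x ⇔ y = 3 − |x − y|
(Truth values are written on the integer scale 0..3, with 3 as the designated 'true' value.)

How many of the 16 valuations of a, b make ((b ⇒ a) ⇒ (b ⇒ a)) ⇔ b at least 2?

8

a = 0, b = 0 ↦ 0  <
a = 0, b = 1 ↦ 1  <
a = 0, b = 2 ↦ 2  ≥
a = 0, b = 3 ↦ 3  ≥
a = 1, b = 0 ↦ 0  <
a = 1, b = 1 ↦ 1  <
a = 1, b = 2 ↦ 2  ≥
a = 1, b = 3 ↦ 3  ≥
a = 2, b = 0 ↦ 0  <
a = 2, b = 1 ↦ 1  <
a = 2, b = 2 ↦ 2  ≥
a = 2, b = 3 ↦ 3  ≥
a = 3, b = 0 ↦ 0  <
a = 3, b = 1 ↦ 1  <
a = 3, b = 2 ↦ 2  ≥
a = 3, b = 3 ↦ 3  ≥
So 8 of the 16 assignments meet the threshold.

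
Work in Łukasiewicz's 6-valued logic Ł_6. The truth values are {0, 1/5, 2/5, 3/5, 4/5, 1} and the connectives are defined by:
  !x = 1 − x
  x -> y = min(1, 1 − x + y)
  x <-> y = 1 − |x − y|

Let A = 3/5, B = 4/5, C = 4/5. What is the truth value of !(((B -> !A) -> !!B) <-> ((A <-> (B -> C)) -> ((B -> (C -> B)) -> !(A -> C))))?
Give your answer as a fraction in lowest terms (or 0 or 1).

!A = !3/5 = 2/5
B -> !A = 4/5 -> 2/5 = 3/5
!B = !4/5 = 1/5
!!B = !1/5 = 4/5
(B -> !A) -> !!B = 3/5 -> 4/5 = 1
B -> C = 4/5 -> 4/5 = 1
A <-> (B -> C) = 3/5 <-> 1 = 3/5
C -> B = 4/5 -> 4/5 = 1
B -> (C -> B) = 4/5 -> 1 = 1
A -> C = 3/5 -> 4/5 = 1
!(A -> C) = !1 = 0
(B -> (C -> B)) -> !(A -> C) = 1 -> 0 = 0
(A <-> (B -> C)) -> ((B -> (C -> B)) -> !(A -> C)) = 3/5 -> 0 = 2/5
((B -> !A) -> !!B) <-> ((A <-> (B -> C)) -> ((B -> (C -> B)) -> !(A -> C))) = 1 <-> 2/5 = 2/5
!(((B -> !A) -> !!B) <-> ((A <-> (B -> C)) -> ((B -> (C -> B)) -> !(A -> C)))) = !2/5 = 3/5

3/5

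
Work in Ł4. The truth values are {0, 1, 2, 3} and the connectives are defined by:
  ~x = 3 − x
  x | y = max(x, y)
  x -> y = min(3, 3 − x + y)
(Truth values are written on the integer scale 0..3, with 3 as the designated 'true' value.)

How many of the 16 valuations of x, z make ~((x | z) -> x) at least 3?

x = 0, z = 0 ↦ 0  <
x = 0, z = 1 ↦ 1  <
x = 0, z = 2 ↦ 2  <
x = 0, z = 3 ↦ 3  ≥
x = 1, z = 0 ↦ 0  <
x = 1, z = 1 ↦ 0  <
x = 1, z = 2 ↦ 1  <
x = 1, z = 3 ↦ 2  <
x = 2, z = 0 ↦ 0  <
x = 2, z = 1 ↦ 0  <
x = 2, z = 2 ↦ 0  <
x = 2, z = 3 ↦ 1  <
x = 3, z = 0 ↦ 0  <
x = 3, z = 1 ↦ 0  <
x = 3, z = 2 ↦ 0  <
x = 3, z = 3 ↦ 0  <
So 1 of the 16 assignments meets the threshold.

1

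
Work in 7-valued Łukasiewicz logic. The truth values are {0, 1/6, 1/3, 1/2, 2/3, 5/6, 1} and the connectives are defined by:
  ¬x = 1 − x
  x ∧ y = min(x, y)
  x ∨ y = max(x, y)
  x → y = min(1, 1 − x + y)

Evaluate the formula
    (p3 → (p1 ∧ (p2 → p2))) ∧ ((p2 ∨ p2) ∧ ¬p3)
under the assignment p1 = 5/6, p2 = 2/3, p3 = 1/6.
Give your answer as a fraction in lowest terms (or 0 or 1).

2/3

p2 → p2 = 2/3 → 2/3 = 1
p1 ∧ (p2 → p2) = 5/6 ∧ 1 = 5/6
p3 → (p1 ∧ (p2 → p2)) = 1/6 → 5/6 = 1
p2 ∨ p2 = 2/3 ∨ 2/3 = 2/3
¬p3 = ¬1/6 = 5/6
(p2 ∨ p2) ∧ ¬p3 = 2/3 ∧ 5/6 = 2/3
(p3 → (p1 ∧ (p2 → p2))) ∧ ((p2 ∨ p2) ∧ ¬p3) = 1 ∧ 2/3 = 2/3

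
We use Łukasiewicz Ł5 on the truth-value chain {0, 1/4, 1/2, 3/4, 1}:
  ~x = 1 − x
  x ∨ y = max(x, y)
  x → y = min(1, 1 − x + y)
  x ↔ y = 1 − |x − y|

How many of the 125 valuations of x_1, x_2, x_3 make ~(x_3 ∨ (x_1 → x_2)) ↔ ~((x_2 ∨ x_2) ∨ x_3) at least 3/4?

102

value 1: 71 assignments (counts)
value 3/4: 31 assignments (counts)
value 1/2: 16 assignments
value 1/4: 6 assignments
value 0: 1 assignment
So 102 of the 125 assignments meet the threshold.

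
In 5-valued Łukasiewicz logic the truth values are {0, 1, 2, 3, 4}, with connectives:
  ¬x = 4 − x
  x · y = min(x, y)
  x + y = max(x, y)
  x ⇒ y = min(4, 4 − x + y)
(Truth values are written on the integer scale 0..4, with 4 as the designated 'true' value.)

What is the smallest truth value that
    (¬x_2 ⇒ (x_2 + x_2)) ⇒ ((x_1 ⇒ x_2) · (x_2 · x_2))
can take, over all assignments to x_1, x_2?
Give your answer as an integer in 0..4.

Take x_1 = 0, x_2 = 2:
¬x_2 = ¬2 = 2
x_2 + x_2 = 2 + 2 = 2
¬x_2 ⇒ (x_2 + x_2) = 2 ⇒ 2 = 4
x_1 ⇒ x_2 = 0 ⇒ 2 = 4
x_2 · x_2 = 2 · 2 = 2
(x_1 ⇒ x_2) · (x_2 · x_2) = 4 · 2 = 2
(¬x_2 ⇒ (x_2 + x_2)) ⇒ ((x_1 ⇒ x_2) · (x_2 · x_2)) = 4 ⇒ 2 = 2
No assignment yields a value below 2, so this is the minimum.

2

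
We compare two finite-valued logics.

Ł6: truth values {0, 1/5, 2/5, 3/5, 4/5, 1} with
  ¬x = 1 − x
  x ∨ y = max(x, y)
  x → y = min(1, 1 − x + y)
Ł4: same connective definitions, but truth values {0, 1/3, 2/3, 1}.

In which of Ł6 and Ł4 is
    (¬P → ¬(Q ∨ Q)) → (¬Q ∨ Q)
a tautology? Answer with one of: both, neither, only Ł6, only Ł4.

In Ł6: at P = 1/5, Q = 1/5 the value is 4/5 — not a tautology.
In Ł4: at P = 1/3, Q = 1/3 the value is 2/3 — not a tautology.

neither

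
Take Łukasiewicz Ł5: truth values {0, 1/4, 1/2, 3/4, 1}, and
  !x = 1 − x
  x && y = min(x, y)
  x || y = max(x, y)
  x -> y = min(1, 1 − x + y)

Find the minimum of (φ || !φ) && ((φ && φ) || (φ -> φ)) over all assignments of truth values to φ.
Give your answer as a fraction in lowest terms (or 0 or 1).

Take φ = 1/2:
!φ = !1/2 = 1/2
φ || !φ = 1/2 || 1/2 = 1/2
φ && φ = 1/2 && 1/2 = 1/2
φ -> φ = 1/2 -> 1/2 = 1
(φ && φ) || (φ -> φ) = 1/2 || 1 = 1
(φ || !φ) && ((φ && φ) || (φ -> φ)) = 1/2 && 1 = 1/2
No assignment yields a value below 1/2, so this is the minimum.

1/2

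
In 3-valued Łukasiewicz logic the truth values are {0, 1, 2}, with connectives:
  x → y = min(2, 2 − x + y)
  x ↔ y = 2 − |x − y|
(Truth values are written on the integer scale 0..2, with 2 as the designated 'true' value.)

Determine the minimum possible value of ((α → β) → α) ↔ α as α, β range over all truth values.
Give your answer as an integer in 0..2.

1

Take α = 1, β = 0:
α → β = 1 → 0 = 1
(α → β) → α = 1 → 1 = 2
((α → β) → α) ↔ α = 2 ↔ 1 = 1
No assignment yields a value below 1, so this is the minimum.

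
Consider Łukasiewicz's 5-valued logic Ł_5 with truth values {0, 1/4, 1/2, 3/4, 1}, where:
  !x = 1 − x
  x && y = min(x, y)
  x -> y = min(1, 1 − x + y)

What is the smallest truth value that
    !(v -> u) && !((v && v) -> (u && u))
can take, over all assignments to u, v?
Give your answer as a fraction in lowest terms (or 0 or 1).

0

Take u = 0, v = 0:
v -> u = 0 -> 0 = 1
!(v -> u) = !1 = 0
v && v = 0 && 0 = 0
u && u = 0 && 0 = 0
(v && v) -> (u && u) = 0 -> 0 = 1
!((v && v) -> (u && u)) = !1 = 0
!(v -> u) && !((v && v) -> (u && u)) = 0 && 0 = 0
No assignment yields a value below 0, so this is the minimum.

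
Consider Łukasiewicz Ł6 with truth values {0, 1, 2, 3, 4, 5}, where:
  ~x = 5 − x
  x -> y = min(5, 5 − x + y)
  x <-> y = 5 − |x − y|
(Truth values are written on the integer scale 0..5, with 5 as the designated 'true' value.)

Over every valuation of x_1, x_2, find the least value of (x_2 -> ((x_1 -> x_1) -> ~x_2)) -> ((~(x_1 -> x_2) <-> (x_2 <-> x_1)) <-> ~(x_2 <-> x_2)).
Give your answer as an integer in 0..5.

1

Take x_1 = 2, x_2 = 0:
x_1 -> x_1 = 2 -> 2 = 5
~x_2 = ~0 = 5
(x_1 -> x_1) -> ~x_2 = 5 -> 5 = 5
x_2 -> ((x_1 -> x_1) -> ~x_2) = 0 -> 5 = 5
x_1 -> x_2 = 2 -> 0 = 3
~(x_1 -> x_2) = ~3 = 2
x_2 <-> x_1 = 0 <-> 2 = 3
~(x_1 -> x_2) <-> (x_2 <-> x_1) = 2 <-> 3 = 4
x_2 <-> x_2 = 0 <-> 0 = 5
~(x_2 <-> x_2) = ~5 = 0
(~(x_1 -> x_2) <-> (x_2 <-> x_1)) <-> ~(x_2 <-> x_2) = 4 <-> 0 = 1
(x_2 -> ((x_1 -> x_1) -> ~x_2)) -> ((~(x_1 -> x_2) <-> (x_2 <-> x_1)) <-> ~(x_2 <-> x_2)) = 5 -> 1 = 1
No assignment yields a value below 1, so this is the minimum.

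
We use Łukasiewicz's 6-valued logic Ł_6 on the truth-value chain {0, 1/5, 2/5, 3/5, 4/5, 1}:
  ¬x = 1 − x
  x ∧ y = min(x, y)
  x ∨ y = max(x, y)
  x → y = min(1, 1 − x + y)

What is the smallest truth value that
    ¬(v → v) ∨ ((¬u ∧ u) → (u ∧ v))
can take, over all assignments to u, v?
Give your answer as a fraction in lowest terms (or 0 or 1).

Take u = 2/5, v = 0:
v → v = 0 → 0 = 1
¬(v → v) = ¬1 = 0
¬u = ¬2/5 = 3/5
¬u ∧ u = 3/5 ∧ 2/5 = 2/5
u ∧ v = 2/5 ∧ 0 = 0
(¬u ∧ u) → (u ∧ v) = 2/5 → 0 = 3/5
¬(v → v) ∨ ((¬u ∧ u) → (u ∧ v)) = 0 ∨ 3/5 = 3/5
No assignment yields a value below 3/5, so this is the minimum.

3/5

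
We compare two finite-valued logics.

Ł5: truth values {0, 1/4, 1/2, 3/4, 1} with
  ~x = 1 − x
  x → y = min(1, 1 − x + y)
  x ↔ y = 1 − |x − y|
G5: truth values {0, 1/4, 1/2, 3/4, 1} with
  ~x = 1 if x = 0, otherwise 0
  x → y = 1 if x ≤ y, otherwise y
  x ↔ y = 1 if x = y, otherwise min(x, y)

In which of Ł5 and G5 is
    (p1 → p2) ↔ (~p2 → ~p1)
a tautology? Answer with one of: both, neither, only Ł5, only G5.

only Ł5

In Ł5: every assignment gives 1 — tautology.
In G5: at p1 = 1/2, p2 = 1/4 the value is 1/4 — not a tautology.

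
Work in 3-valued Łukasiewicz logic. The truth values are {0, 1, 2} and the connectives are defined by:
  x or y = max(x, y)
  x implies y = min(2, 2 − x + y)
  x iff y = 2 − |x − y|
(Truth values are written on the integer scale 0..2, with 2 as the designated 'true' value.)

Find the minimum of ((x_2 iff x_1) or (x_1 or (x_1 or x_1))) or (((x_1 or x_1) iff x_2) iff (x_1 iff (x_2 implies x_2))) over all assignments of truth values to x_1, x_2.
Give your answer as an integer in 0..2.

1

Take x_1 = 0, x_2 = 1:
x_2 iff x_1 = 1 iff 0 = 1
x_1 or x_1 = 0 or 0 = 0
x_1 or (x_1 or x_1) = 0 or 0 = 0
(x_2 iff x_1) or (x_1 or (x_1 or x_1)) = 1 or 0 = 1
x_1 or x_1 = 0 or 0 = 0
(x_1 or x_1) iff x_2 = 0 iff 1 = 1
x_2 implies x_2 = 1 implies 1 = 2
x_1 iff (x_2 implies x_2) = 0 iff 2 = 0
((x_1 or x_1) iff x_2) iff (x_1 iff (x_2 implies x_2)) = 1 iff 0 = 1
((x_2 iff x_1) or (x_1 or (x_1 or x_1))) or (((x_1 or x_1) iff x_2) iff (x_1 iff (x_2 implies x_2))) = 1 or 1 = 1
No assignment yields a value below 1, so this is the minimum.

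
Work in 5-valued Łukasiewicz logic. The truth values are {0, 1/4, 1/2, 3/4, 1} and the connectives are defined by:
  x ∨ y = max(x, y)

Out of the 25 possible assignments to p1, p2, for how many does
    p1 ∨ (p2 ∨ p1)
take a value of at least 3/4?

16

value 1: 9 assignments (counts)
value 3/4: 7 assignments (counts)
value 1/2: 5 assignments
value 1/4: 3 assignments
value 0: 1 assignment
So 16 of the 25 assignments meet the threshold.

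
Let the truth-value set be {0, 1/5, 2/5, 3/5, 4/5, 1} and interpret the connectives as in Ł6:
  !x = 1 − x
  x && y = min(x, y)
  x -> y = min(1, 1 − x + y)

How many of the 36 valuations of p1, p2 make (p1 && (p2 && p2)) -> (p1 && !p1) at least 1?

24

value 1: 24 assignments (counts)
value 4/5: 5 assignments
value 3/5: 2 assignments
value 2/5: 3 assignments
value 1/5: 1 assignment
value 0: 1 assignment
So 24 of the 36 assignments meet the threshold.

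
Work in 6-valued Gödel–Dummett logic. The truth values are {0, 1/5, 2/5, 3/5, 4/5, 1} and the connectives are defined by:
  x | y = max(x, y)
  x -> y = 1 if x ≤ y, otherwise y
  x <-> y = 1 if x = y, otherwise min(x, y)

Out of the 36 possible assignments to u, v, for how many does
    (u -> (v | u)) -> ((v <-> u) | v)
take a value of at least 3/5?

21

value 1: 11 assignments (counts)
value 4/5: 5 assignments (counts)
value 3/5: 5 assignments (counts)
value 2/5: 5 assignments
value 1/5: 5 assignments
value 0: 5 assignments
So 21 of the 36 assignments meet the threshold.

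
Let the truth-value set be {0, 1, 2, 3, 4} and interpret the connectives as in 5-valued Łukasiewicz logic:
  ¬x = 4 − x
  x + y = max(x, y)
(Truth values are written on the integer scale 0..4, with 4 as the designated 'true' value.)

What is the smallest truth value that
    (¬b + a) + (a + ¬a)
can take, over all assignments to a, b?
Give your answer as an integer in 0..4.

2

Take a = 2, b = 2:
¬b = ¬2 = 2
¬b + a = 2 + 2 = 2
¬a = ¬2 = 2
a + ¬a = 2 + 2 = 2
(¬b + a) + (a + ¬a) = 2 + 2 = 2
No assignment yields a value below 2, so this is the minimum.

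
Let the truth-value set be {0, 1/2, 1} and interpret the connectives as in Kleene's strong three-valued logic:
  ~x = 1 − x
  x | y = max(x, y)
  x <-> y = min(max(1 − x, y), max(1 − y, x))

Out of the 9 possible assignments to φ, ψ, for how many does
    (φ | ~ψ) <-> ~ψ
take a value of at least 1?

4

φ = 0, ψ = 0 ↦ 1  ≥
φ = 0, ψ = 1/2 ↦ 1/2  <
φ = 0, ψ = 1 ↦ 1  ≥
φ = 1/2, ψ = 0 ↦ 1  ≥
φ = 1/2, ψ = 1/2 ↦ 1/2  <
φ = 1/2, ψ = 1 ↦ 1/2  <
φ = 1, ψ = 0 ↦ 1  ≥
φ = 1, ψ = 1/2 ↦ 1/2  <
φ = 1, ψ = 1 ↦ 0  <
So 4 of the 9 assignments meet the threshold.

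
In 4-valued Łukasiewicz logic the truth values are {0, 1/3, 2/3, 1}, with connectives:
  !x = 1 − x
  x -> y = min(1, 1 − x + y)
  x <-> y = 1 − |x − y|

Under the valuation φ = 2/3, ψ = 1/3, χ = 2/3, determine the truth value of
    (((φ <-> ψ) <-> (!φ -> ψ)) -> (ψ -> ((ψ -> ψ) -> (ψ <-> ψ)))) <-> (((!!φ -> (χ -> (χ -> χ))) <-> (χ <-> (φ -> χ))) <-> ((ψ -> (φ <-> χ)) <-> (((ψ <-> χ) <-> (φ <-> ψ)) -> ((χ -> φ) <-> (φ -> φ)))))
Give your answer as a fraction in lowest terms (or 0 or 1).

2/3

φ <-> ψ = 2/3 <-> 1/3 = 2/3
!φ = !2/3 = 1/3
!φ -> ψ = 1/3 -> 1/3 = 1
(φ <-> ψ) <-> (!φ -> ψ) = 2/3 <-> 1 = 2/3
ψ -> ψ = 1/3 -> 1/3 = 1
ψ <-> ψ = 1/3 <-> 1/3 = 1
(ψ -> ψ) -> (ψ <-> ψ) = 1 -> 1 = 1
ψ -> ((ψ -> ψ) -> (ψ <-> ψ)) = 1/3 -> 1 = 1
((φ <-> ψ) <-> (!φ -> ψ)) -> (ψ -> ((ψ -> ψ) -> (ψ <-> ψ))) = 2/3 -> 1 = 1
!φ = !2/3 = 1/3
!!φ = !1/3 = 2/3
χ -> χ = 2/3 -> 2/3 = 1
χ -> (χ -> χ) = 2/3 -> 1 = 1
!!φ -> (χ -> (χ -> χ)) = 2/3 -> 1 = 1
φ -> χ = 2/3 -> 2/3 = 1
χ <-> (φ -> χ) = 2/3 <-> 1 = 2/3
(!!φ -> (χ -> (χ -> χ))) <-> (χ <-> (φ -> χ)) = 1 <-> 2/3 = 2/3
φ <-> χ = 2/3 <-> 2/3 = 1
ψ -> (φ <-> χ) = 1/3 -> 1 = 1
ψ <-> χ = 1/3 <-> 2/3 = 2/3
φ <-> ψ = 2/3 <-> 1/3 = 2/3
(ψ <-> χ) <-> (φ <-> ψ) = 2/3 <-> 2/3 = 1
χ -> φ = 2/3 -> 2/3 = 1
φ -> φ = 2/3 -> 2/3 = 1
(χ -> φ) <-> (φ -> φ) = 1 <-> 1 = 1
((ψ <-> χ) <-> (φ <-> ψ)) -> ((χ -> φ) <-> (φ -> φ)) = 1 -> 1 = 1
(ψ -> (φ <-> χ)) <-> (((ψ <-> χ) <-> (φ <-> ψ)) -> ((χ -> φ) <-> (φ -> φ))) = 1 <-> 1 = 1
((!!φ -> (χ -> (χ -> χ))) <-> (χ <-> (φ -> χ))) <-> ((ψ -> (φ <-> χ)) <-> (((ψ <-> χ) <-> (φ <-> ψ)) -> ((χ -> φ) <-> (φ -> φ)))) = 2/3 <-> 1 = 2/3
(((φ <-> ψ) <-> (!φ -> ψ)) -> (ψ -> ((ψ -> ψ) -> (ψ <-> ψ)))) <-> (((!!φ -> (χ -> (χ -> χ))) <-> (χ <-> (φ -> χ))) <-> ((ψ -> (φ <-> χ)) <-> (((ψ <-> χ) <-> (φ <-> ψ)) -> ((χ -> φ) <-> (φ -> φ))))) = 1 <-> 2/3 = 2/3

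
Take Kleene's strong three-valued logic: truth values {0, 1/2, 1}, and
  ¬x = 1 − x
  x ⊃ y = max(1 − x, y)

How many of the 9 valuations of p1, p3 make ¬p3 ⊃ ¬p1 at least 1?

5

p1 = 0, p3 = 0 ↦ 1  ≥
p1 = 0, p3 = 1/2 ↦ 1  ≥
p1 = 0, p3 = 1 ↦ 1  ≥
p1 = 1/2, p3 = 0 ↦ 1/2  <
p1 = 1/2, p3 = 1/2 ↦ 1/2  <
p1 = 1/2, p3 = 1 ↦ 1  ≥
p1 = 1, p3 = 0 ↦ 0  <
p1 = 1, p3 = 1/2 ↦ 1/2  <
p1 = 1, p3 = 1 ↦ 1  ≥
So 5 of the 9 assignments meet the threshold.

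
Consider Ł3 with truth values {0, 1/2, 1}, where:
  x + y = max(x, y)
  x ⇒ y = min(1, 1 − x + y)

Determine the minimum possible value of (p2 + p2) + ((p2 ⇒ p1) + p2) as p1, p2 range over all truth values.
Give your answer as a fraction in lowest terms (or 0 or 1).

1/2

Take p1 = 0, p2 = 1/2:
p2 + p2 = 1/2 + 1/2 = 1/2
p2 ⇒ p1 = 1/2 ⇒ 0 = 1/2
(p2 ⇒ p1) + p2 = 1/2 + 1/2 = 1/2
(p2 + p2) + ((p2 ⇒ p1) + p2) = 1/2 + 1/2 = 1/2
No assignment yields a value below 1/2, so this is the minimum.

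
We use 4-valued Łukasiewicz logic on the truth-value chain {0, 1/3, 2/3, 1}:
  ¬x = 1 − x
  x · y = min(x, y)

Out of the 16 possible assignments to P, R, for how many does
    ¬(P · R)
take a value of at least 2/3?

P = 0, R = 0 ↦ 1  ≥
P = 0, R = 1/3 ↦ 1  ≥
P = 0, R = 2/3 ↦ 1  ≥
P = 0, R = 1 ↦ 1  ≥
P = 1/3, R = 0 ↦ 1  ≥
P = 1/3, R = 1/3 ↦ 2/3  ≥
P = 1/3, R = 2/3 ↦ 2/3  ≥
P = 1/3, R = 1 ↦ 2/3  ≥
P = 2/3, R = 0 ↦ 1  ≥
P = 2/3, R = 1/3 ↦ 2/3  ≥
P = 2/3, R = 2/3 ↦ 1/3  <
P = 2/3, R = 1 ↦ 1/3  <
P = 1, R = 0 ↦ 1  ≥
P = 1, R = 1/3 ↦ 2/3  ≥
P = 1, R = 2/3 ↦ 1/3  <
P = 1, R = 1 ↦ 0  <
So 12 of the 16 assignments meet the threshold.

12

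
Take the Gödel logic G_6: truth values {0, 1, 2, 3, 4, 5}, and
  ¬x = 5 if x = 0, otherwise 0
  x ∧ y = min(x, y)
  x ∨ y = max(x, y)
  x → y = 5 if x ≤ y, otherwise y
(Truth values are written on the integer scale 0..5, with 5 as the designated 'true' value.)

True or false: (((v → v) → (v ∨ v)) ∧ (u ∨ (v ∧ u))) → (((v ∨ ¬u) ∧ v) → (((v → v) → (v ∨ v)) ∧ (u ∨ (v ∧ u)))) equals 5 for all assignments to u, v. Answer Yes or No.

Yes

At u = 0, v = 3, for instance:
v → v = 3 → 3 = 5
v ∨ v = 3 ∨ 3 = 3
(v → v) → (v ∨ v) = 5 → 3 = 3
v ∧ u = 3 ∧ 0 = 0
u ∨ (v ∧ u) = 0 ∨ 0 = 0
((v → v) → (v ∨ v)) ∧ (u ∨ (v ∧ u)) = 3 ∧ 0 = 0
¬u = ¬0 = 5
v ∨ ¬u = 3 ∨ 5 = 5
(v ∨ ¬u) ∧ v = 5 ∧ 3 = 3
((v ∨ ¬u) ∧ v) → (((v → v) → (v ∨ v)) ∧ (u ∨ (v ∧ u))) = 3 → 0 = 0
(((v → v) → (v ∨ v)) ∧ (u ∨ (v ∧ u))) → (((v ∨ ¬u) ∧ v) → (((v → v) → (v ∨ v)) ∧ (u ∨ (v ∧ u)))) = 0 → 0 = 5
and checking the remaining 35 assignments likewise gives ≥ 5 in every case.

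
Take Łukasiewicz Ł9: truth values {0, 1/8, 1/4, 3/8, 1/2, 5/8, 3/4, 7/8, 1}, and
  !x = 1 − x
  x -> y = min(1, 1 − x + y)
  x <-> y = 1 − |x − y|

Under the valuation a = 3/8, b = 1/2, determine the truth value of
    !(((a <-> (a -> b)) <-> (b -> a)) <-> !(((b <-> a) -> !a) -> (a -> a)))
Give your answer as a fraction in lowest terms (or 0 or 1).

a -> b = 3/8 -> 1/2 = 1
a <-> (a -> b) = 3/8 <-> 1 = 3/8
b -> a = 1/2 -> 3/8 = 7/8
(a <-> (a -> b)) <-> (b -> a) = 3/8 <-> 7/8 = 1/2
b <-> a = 1/2 <-> 3/8 = 7/8
!a = !3/8 = 5/8
(b <-> a) -> !a = 7/8 -> 5/8 = 3/4
a -> a = 3/8 -> 3/8 = 1
((b <-> a) -> !a) -> (a -> a) = 3/4 -> 1 = 1
!(((b <-> a) -> !a) -> (a -> a)) = !1 = 0
((a <-> (a -> b)) <-> (b -> a)) <-> !(((b <-> a) -> !a) -> (a -> a)) = 1/2 <-> 0 = 1/2
!(((a <-> (a -> b)) <-> (b -> a)) <-> !(((b <-> a) -> !a) -> (a -> a))) = !1/2 = 1/2

1/2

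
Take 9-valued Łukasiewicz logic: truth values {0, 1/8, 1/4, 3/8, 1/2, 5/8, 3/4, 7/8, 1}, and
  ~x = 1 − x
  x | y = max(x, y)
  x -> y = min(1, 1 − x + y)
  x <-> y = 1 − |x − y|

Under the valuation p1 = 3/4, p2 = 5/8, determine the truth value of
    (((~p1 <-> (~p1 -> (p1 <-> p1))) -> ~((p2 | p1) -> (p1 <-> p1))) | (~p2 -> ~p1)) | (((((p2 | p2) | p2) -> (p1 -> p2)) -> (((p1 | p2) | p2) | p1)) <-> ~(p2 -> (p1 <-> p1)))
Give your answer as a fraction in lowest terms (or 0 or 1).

7/8

~p1 = ~3/4 = 1/4
~p1 = ~3/4 = 1/4
p1 <-> p1 = 3/4 <-> 3/4 = 1
~p1 -> (p1 <-> p1) = 1/4 -> 1 = 1
~p1 <-> (~p1 -> (p1 <-> p1)) = 1/4 <-> 1 = 1/4
p2 | p1 = 5/8 | 3/4 = 3/4
p1 <-> p1 = 3/4 <-> 3/4 = 1
(p2 | p1) -> (p1 <-> p1) = 3/4 -> 1 = 1
~((p2 | p1) -> (p1 <-> p1)) = ~1 = 0
(~p1 <-> (~p1 -> (p1 <-> p1))) -> ~((p2 | p1) -> (p1 <-> p1)) = 1/4 -> 0 = 3/4
~p2 = ~5/8 = 3/8
~p1 = ~3/4 = 1/4
~p2 -> ~p1 = 3/8 -> 1/4 = 7/8
((~p1 <-> (~p1 -> (p1 <-> p1))) -> ~((p2 | p1) -> (p1 <-> p1))) | (~p2 -> ~p1) = 3/4 | 7/8 = 7/8
p2 | p2 = 5/8 | 5/8 = 5/8
(p2 | p2) | p2 = 5/8 | 5/8 = 5/8
p1 -> p2 = 3/4 -> 5/8 = 7/8
((p2 | p2) | p2) -> (p1 -> p2) = 5/8 -> 7/8 = 1
p1 | p2 = 3/4 | 5/8 = 3/4
(p1 | p2) | p2 = 3/4 | 5/8 = 3/4
((p1 | p2) | p2) | p1 = 3/4 | 3/4 = 3/4
(((p2 | p2) | p2) -> (p1 -> p2)) -> (((p1 | p2) | p2) | p1) = 1 -> 3/4 = 3/4
p1 <-> p1 = 3/4 <-> 3/4 = 1
p2 -> (p1 <-> p1) = 5/8 -> 1 = 1
~(p2 -> (p1 <-> p1)) = ~1 = 0
((((p2 | p2) | p2) -> (p1 -> p2)) -> (((p1 | p2) | p2) | p1)) <-> ~(p2 -> (p1 <-> p1)) = 3/4 <-> 0 = 1/4
(((~p1 <-> (~p1 -> (p1 <-> p1))) -> ~((p2 | p1) -> (p1 <-> p1))) | (~p2 -> ~p1)) | (((((p2 | p2) | p2) -> (p1 -> p2)) -> (((p1 | p2) | p2) | p1)) <-> ~(p2 -> (p1 <-> p1))) = 7/8 | 1/4 = 7/8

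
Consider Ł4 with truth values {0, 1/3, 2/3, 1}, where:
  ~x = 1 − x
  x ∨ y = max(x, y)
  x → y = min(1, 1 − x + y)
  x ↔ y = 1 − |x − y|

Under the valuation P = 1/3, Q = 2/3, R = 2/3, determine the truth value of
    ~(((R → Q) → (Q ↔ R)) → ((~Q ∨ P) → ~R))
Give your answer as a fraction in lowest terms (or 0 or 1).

0

R → Q = 2/3 → 2/3 = 1
Q ↔ R = 2/3 ↔ 2/3 = 1
(R → Q) → (Q ↔ R) = 1 → 1 = 1
~Q = ~2/3 = 1/3
~Q ∨ P = 1/3 ∨ 1/3 = 1/3
~R = ~2/3 = 1/3
(~Q ∨ P) → ~R = 1/3 → 1/3 = 1
((R → Q) → (Q ↔ R)) → ((~Q ∨ P) → ~R) = 1 → 1 = 1
~(((R → Q) → (Q ↔ R)) → ((~Q ∨ P) → ~R)) = ~1 = 0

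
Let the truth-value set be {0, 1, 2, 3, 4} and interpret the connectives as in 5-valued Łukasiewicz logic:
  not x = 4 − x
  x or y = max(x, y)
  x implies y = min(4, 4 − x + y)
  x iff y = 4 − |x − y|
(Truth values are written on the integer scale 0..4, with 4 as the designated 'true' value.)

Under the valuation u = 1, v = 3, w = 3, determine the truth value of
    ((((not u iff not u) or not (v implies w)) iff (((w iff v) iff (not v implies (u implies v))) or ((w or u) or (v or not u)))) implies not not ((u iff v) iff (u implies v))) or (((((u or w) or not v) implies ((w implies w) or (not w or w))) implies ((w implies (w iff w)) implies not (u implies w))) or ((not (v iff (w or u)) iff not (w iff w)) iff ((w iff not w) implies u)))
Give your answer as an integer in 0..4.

3

not u = not 1 = 3
not u = not 1 = 3
not u iff not u = 3 iff 3 = 4
v implies w = 3 implies 3 = 4
not (v implies w) = not 4 = 0
(not u iff not u) or not (v implies w) = 4 or 0 = 4
w iff v = 3 iff 3 = 4
not v = not 3 = 1
u implies v = 1 implies 3 = 4
not v implies (u implies v) = 1 implies 4 = 4
(w iff v) iff (not v implies (u implies v)) = 4 iff 4 = 4
w or u = 3 or 1 = 3
not u = not 1 = 3
v or not u = 3 or 3 = 3
(w or u) or (v or not u) = 3 or 3 = 3
((w iff v) iff (not v implies (u implies v))) or ((w or u) or (v or not u)) = 4 or 3 = 4
((not u iff not u) or not (v implies w)) iff (((w iff v) iff (not v implies (u implies v))) or ((w or u) or (v or not u))) = 4 iff 4 = 4
u iff v = 1 iff 3 = 2
u implies v = 1 implies 3 = 4
(u iff v) iff (u implies v) = 2 iff 4 = 2
not ((u iff v) iff (u implies v)) = not 2 = 2
not not ((u iff v) iff (u implies v)) = not 2 = 2
(((not u iff not u) or not (v implies w)) iff (((w iff v) iff (not v implies (u implies v))) or ((w or u) or (v or not u)))) implies not not ((u iff v) iff (u implies v)) = 4 implies 2 = 2
u or w = 1 or 3 = 3
not v = not 3 = 1
(u or w) or not v = 3 or 1 = 3
w implies w = 3 implies 3 = 4
not w = not 3 = 1
not w or w = 1 or 3 = 3
(w implies w) or (not w or w) = 4 or 3 = 4
((u or w) or not v) implies ((w implies w) or (not w or w)) = 3 implies 4 = 4
w iff w = 3 iff 3 = 4
w implies (w iff w) = 3 implies 4 = 4
u implies w = 1 implies 3 = 4
not (u implies w) = not 4 = 0
(w implies (w iff w)) implies not (u implies w) = 4 implies 0 = 0
(((u or w) or not v) implies ((w implies w) or (not w or w))) implies ((w implies (w iff w)) implies not (u implies w)) = 4 implies 0 = 0
w or u = 3 or 1 = 3
v iff (w or u) = 3 iff 3 = 4
not (v iff (w or u)) = not 4 = 0
w iff w = 3 iff 3 = 4
not (w iff w) = not 4 = 0
not (v iff (w or u)) iff not (w iff w) = 0 iff 0 = 4
not w = not 3 = 1
w iff not w = 3 iff 1 = 2
(w iff not w) implies u = 2 implies 1 = 3
(not (v iff (w or u)) iff not (w iff w)) iff ((w iff not w) implies u) = 4 iff 3 = 3
((((u or w) or not v) implies ((w implies w) or (not w or w))) implies ((w implies (w iff w)) implies not (u implies w))) or ((not (v iff (w or u)) iff not (w iff w)) iff ((w iff not w) implies u)) = 0 or 3 = 3
((((not u iff not u) or not (v implies w)) iff (((w iff v) iff (not v implies (u implies v))) or ((w or u) or (v or not u)))) implies not not ((u iff v) iff (u implies v))) or (((((u or w) or not v) implies ((w implies w) or (not w or w))) implies ((w implies (w iff w)) implies not (u implies w))) or ((not (v iff (w or u)) iff not (w iff w)) iff ((w iff not w) implies u))) = 2 or 3 = 3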